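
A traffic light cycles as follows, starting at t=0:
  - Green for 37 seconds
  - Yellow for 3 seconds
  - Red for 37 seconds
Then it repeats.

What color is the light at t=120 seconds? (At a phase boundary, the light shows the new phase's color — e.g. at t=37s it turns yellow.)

Cycle length = 37 + 3 + 37 = 77s
t = 120, phase_t = 120 mod 77 = 43
43 >= 40 → RED

Answer: red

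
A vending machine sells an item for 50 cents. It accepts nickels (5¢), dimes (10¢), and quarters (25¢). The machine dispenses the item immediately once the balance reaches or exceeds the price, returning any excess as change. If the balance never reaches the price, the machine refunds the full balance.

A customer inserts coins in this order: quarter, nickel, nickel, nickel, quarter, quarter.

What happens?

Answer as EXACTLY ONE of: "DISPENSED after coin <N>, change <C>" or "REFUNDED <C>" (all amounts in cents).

Answer: DISPENSED after coin 5, change 15

Derivation:
Price: 50¢
Coin 1 (quarter, 25¢): balance = 25¢
Coin 2 (nickel, 5¢): balance = 30¢
Coin 3 (nickel, 5¢): balance = 35¢
Coin 4 (nickel, 5¢): balance = 40¢
Coin 5 (quarter, 25¢): balance = 65¢
  → balance >= price → DISPENSE, change = 65 - 50 = 15¢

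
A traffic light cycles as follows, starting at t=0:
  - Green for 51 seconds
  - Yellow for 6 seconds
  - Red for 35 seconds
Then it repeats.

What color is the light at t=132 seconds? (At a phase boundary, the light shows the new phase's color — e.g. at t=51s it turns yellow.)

Answer: green

Derivation:
Cycle length = 51 + 6 + 35 = 92s
t = 132, phase_t = 132 mod 92 = 40
40 < 51 (green end) → GREEN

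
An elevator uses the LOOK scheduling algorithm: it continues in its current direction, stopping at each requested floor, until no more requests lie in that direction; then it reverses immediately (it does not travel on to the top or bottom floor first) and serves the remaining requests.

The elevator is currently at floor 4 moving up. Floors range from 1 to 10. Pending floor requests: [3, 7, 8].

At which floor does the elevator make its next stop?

Answer: 7

Derivation:
Current floor: 4, direction: up
Requests above: [7, 8]
Requests below: [3]
Moving up and requests lie above → nearest above is min([7, 8]) = 7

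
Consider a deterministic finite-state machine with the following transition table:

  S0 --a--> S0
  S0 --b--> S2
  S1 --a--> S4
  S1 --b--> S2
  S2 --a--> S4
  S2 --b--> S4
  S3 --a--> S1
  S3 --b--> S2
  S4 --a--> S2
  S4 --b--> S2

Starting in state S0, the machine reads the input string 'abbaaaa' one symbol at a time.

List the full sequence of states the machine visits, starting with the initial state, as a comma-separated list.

Answer: S0, S0, S2, S4, S2, S4, S2, S4

Derivation:
Start: S0
  read 'a': S0 --a--> S0
  read 'b': S0 --b--> S2
  read 'b': S2 --b--> S4
  read 'a': S4 --a--> S2
  read 'a': S2 --a--> S4
  read 'a': S4 --a--> S2
  read 'a': S2 --a--> S4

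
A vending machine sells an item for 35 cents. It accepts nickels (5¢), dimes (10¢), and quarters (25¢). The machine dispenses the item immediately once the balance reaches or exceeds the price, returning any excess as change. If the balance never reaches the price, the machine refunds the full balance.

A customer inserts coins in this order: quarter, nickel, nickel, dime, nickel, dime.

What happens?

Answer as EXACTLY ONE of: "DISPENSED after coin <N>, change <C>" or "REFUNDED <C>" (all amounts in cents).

Answer: DISPENSED after coin 3, change 0

Derivation:
Price: 35¢
Coin 1 (quarter, 25¢): balance = 25¢
Coin 2 (nickel, 5¢): balance = 30¢
Coin 3 (nickel, 5¢): balance = 35¢
  → balance >= price → DISPENSE, change = 35 - 35 = 0¢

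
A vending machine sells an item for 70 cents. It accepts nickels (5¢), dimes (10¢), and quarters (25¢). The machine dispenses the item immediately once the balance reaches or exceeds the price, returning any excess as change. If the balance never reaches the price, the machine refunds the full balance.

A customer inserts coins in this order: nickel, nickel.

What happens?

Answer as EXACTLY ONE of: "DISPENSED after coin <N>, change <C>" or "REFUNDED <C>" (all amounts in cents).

Answer: REFUNDED 10

Derivation:
Price: 70¢
Coin 1 (nickel, 5¢): balance = 5¢
Coin 2 (nickel, 5¢): balance = 10¢
All coins inserted, balance 10¢ < price 70¢ → REFUND 10¢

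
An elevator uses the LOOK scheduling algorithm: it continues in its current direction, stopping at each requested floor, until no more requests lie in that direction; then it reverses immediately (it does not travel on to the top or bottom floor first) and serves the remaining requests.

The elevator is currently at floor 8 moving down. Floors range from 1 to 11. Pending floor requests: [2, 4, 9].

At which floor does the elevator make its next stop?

Answer: 4

Derivation:
Current floor: 8, direction: down
Requests above: [9]
Requests below: [2, 4]
Moving down and requests lie below → nearest below is max([2, 4]) = 4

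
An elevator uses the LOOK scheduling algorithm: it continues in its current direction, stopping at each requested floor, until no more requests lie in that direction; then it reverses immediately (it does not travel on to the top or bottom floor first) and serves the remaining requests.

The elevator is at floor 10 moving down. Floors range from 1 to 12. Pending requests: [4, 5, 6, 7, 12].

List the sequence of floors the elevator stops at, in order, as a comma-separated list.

Current: 10, moving DOWN
Serve below first (descending): [7, 6, 5, 4]
Then reverse, serve above (ascending): [12]

Answer: 7, 6, 5, 4, 12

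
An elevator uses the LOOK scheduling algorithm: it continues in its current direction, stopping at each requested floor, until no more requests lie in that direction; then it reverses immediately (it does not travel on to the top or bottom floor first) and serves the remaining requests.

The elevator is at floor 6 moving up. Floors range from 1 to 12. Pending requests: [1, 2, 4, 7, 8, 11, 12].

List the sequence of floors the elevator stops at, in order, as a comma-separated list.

Answer: 7, 8, 11, 12, 4, 2, 1

Derivation:
Current: 6, moving UP
Serve above first (ascending): [7, 8, 11, 12]
Then reverse, serve below (descending): [4, 2, 1]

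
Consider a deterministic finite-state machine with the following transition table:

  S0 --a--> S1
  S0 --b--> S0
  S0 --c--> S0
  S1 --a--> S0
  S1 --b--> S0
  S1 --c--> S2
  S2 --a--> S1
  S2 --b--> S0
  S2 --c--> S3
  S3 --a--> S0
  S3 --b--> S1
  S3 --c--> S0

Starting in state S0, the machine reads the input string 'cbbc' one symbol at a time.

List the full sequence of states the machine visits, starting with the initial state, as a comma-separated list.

Start: S0
  read 'c': S0 --c--> S0
  read 'b': S0 --b--> S0
  read 'b': S0 --b--> S0
  read 'c': S0 --c--> S0

Answer: S0, S0, S0, S0, S0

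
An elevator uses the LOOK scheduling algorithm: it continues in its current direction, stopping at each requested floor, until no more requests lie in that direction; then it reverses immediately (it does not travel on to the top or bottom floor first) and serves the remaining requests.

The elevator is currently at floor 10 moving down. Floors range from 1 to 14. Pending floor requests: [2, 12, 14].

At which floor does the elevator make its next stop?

Current floor: 10, direction: down
Requests above: [12, 14]
Requests below: [2]
Moving down and requests lie below → nearest below is max([2]) = 2

Answer: 2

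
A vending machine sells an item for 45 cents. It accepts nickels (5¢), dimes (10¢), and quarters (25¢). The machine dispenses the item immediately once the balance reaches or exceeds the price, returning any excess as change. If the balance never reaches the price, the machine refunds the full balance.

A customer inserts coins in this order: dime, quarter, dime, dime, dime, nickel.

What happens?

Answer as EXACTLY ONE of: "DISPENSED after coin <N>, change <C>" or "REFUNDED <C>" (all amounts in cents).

Price: 45¢
Coin 1 (dime, 10¢): balance = 10¢
Coin 2 (quarter, 25¢): balance = 35¢
Coin 3 (dime, 10¢): balance = 45¢
  → balance >= price → DISPENSE, change = 45 - 45 = 0¢

Answer: DISPENSED after coin 3, change 0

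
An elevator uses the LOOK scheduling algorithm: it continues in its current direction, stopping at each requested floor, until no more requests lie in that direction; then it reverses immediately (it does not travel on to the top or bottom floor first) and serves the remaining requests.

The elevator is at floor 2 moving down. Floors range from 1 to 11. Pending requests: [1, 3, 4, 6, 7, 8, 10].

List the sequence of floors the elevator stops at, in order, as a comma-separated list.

Current: 2, moving DOWN
Serve below first (descending): [1]
Then reverse, serve above (ascending): [3, 4, 6, 7, 8, 10]

Answer: 1, 3, 4, 6, 7, 8, 10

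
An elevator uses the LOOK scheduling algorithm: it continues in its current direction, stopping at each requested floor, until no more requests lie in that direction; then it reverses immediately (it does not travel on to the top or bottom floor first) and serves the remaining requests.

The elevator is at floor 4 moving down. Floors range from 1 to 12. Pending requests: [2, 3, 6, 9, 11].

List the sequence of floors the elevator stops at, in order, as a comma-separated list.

Answer: 3, 2, 6, 9, 11

Derivation:
Current: 4, moving DOWN
Serve below first (descending): [3, 2]
Then reverse, serve above (ascending): [6, 9, 11]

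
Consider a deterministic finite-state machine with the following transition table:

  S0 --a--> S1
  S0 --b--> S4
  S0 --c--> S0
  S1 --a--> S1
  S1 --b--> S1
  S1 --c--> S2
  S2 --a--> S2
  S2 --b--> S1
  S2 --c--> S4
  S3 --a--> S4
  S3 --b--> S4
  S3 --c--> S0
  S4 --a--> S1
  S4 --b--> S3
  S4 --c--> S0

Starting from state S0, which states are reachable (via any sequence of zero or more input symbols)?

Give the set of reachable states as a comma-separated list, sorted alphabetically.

Answer: S0, S1, S2, S3, S4

Derivation:
BFS from S0:
  visit S0: S0--a-->S1 (new), S0--b-->S4 (new), S0--c-->S0 (seen)
  visit S1: S1--a-->S1 (seen), S1--b-->S1 (seen), S1--c-->S2 (new)
  visit S4: S4--a-->S1 (seen), S4--b-->S3 (new), S4--c-->S0 (seen)
  visit S2: S2--a-->S2 (seen), S2--b-->S1 (seen), S2--c-->S4 (seen)
  visit S3: S3--a-->S4 (seen), S3--b-->S4 (seen), S3--c-->S0 (seen)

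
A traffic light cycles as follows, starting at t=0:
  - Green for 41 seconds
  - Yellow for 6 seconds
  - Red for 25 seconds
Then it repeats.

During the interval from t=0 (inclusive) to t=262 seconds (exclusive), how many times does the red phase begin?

Cycle = 41+6+25 = 72s
red phase starts at t = k*72 + 47 for k=0,1,2,...
Need k*72+47 < 262 → k < 2.986
k ∈ {0, ..., 2} → 3 starts

Answer: 3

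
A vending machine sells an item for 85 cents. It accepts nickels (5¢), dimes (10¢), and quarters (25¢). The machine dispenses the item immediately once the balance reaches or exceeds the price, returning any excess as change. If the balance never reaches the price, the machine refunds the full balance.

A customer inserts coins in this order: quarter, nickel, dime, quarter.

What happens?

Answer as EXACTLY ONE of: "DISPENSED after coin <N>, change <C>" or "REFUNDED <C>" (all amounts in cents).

Price: 85¢
Coin 1 (quarter, 25¢): balance = 25¢
Coin 2 (nickel, 5¢): balance = 30¢
Coin 3 (dime, 10¢): balance = 40¢
Coin 4 (quarter, 25¢): balance = 65¢
All coins inserted, balance 65¢ < price 85¢ → REFUND 65¢

Answer: REFUNDED 65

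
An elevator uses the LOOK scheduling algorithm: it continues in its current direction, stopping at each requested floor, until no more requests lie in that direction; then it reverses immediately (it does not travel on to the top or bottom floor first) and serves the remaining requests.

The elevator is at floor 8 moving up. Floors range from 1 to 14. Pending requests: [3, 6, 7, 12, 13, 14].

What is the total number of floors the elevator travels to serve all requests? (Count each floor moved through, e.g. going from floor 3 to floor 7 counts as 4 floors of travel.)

Answer: 17

Derivation:
Start at floor 8 moving up, LOOK stop order: [12, 13, 14, 7, 6, 3]
  8 → 12: |12-8| = 4, total = 4
  12 → 13: |13-12| = 1, total = 5
  13 → 14: |14-13| = 1, total = 6
  14 → 7: |7-14| = 7, total = 13
  7 → 6: |6-7| = 1, total = 14
  6 → 3: |3-6| = 3, total = 17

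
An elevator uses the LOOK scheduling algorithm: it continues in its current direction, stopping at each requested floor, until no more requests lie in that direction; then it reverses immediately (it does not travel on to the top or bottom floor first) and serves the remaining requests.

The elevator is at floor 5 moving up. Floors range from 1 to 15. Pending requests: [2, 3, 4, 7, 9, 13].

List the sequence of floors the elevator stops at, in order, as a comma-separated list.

Answer: 7, 9, 13, 4, 3, 2

Derivation:
Current: 5, moving UP
Serve above first (ascending): [7, 9, 13]
Then reverse, serve below (descending): [4, 3, 2]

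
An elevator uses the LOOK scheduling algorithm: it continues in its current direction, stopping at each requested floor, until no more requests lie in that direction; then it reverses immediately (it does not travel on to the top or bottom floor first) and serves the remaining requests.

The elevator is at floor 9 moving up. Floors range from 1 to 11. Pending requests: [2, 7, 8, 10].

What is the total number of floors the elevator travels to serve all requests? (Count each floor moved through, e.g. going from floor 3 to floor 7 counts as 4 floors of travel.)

Answer: 9

Derivation:
Start at floor 9 moving up, LOOK stop order: [10, 8, 7, 2]
  9 → 10: |10-9| = 1, total = 1
  10 → 8: |8-10| = 2, total = 3
  8 → 7: |7-8| = 1, total = 4
  7 → 2: |2-7| = 5, total = 9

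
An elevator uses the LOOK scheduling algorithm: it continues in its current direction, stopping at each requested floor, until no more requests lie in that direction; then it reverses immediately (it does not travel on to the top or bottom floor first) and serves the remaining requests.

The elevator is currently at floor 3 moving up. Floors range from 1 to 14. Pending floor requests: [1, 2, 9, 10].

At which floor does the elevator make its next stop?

Current floor: 3, direction: up
Requests above: [9, 10]
Requests below: [1, 2]
Moving up and requests lie above → nearest above is min([9, 10]) = 9

Answer: 9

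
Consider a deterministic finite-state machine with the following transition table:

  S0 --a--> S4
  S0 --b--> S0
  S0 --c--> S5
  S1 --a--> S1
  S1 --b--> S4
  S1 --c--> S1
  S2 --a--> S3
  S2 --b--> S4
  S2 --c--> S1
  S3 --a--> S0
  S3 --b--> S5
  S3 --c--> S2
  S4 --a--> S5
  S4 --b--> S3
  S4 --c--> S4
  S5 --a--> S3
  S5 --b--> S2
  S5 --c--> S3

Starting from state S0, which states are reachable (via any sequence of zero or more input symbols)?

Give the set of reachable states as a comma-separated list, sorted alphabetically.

Answer: S0, S1, S2, S3, S4, S5

Derivation:
BFS from S0:
  visit S0: S0--a-->S4 (new), S0--b-->S0 (seen), S0--c-->S5 (new)
  visit S4: S4--a-->S5 (seen), S4--b-->S3 (new), S4--c-->S4 (seen)
  visit S5: S5--a-->S3 (seen), S5--b-->S2 (new), S5--c-->S3 (seen)
  visit S3: S3--a-->S0 (seen), S3--b-->S5 (seen), S3--c-->S2 (seen)
  visit S2: S2--a-->S3 (seen), S2--b-->S4 (seen), S2--c-->S1 (new)
  visit S1: S1--a-->S1 (seen), S1--b-->S4 (seen), S1--c-->S1 (seen)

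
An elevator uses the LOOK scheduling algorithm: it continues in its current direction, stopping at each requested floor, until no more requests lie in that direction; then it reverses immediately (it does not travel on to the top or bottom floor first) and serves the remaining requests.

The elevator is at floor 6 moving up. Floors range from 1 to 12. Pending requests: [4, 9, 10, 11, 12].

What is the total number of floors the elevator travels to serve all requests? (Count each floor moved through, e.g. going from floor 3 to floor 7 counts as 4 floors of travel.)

Start at floor 6 moving up, LOOK stop order: [9, 10, 11, 12, 4]
  6 → 9: |9-6| = 3, total = 3
  9 → 10: |10-9| = 1, total = 4
  10 → 11: |11-10| = 1, total = 5
  11 → 12: |12-11| = 1, total = 6
  12 → 4: |4-12| = 8, total = 14

Answer: 14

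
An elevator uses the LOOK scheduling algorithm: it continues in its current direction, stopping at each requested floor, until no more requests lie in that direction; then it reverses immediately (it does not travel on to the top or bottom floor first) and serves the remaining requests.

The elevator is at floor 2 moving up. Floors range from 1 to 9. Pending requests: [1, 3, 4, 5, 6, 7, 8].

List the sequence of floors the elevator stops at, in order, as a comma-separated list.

Answer: 3, 4, 5, 6, 7, 8, 1

Derivation:
Current: 2, moving UP
Serve above first (ascending): [3, 4, 5, 6, 7, 8]
Then reverse, serve below (descending): [1]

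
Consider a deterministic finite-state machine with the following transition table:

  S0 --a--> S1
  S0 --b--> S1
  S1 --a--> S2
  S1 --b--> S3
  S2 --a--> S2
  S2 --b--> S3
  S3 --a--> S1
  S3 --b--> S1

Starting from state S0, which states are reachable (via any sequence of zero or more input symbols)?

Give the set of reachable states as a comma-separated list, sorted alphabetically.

BFS from S0:
  visit S0: S0--a-->S1 (new), S0--b-->S1 (seen)
  visit S1: S1--a-->S2 (new), S1--b-->S3 (new)
  visit S2: S2--a-->S2 (seen), S2--b-->S3 (seen)
  visit S3: S3--a-->S1 (seen), S3--b-->S1 (seen)

Answer: S0, S1, S2, S3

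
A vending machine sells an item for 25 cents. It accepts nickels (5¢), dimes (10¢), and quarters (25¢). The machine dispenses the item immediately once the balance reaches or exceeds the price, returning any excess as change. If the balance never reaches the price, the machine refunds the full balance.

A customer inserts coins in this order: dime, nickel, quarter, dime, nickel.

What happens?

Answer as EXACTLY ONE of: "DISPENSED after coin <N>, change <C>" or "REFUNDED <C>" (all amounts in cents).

Answer: DISPENSED after coin 3, change 15

Derivation:
Price: 25¢
Coin 1 (dime, 10¢): balance = 10¢
Coin 2 (nickel, 5¢): balance = 15¢
Coin 3 (quarter, 25¢): balance = 40¢
  → balance >= price → DISPENSE, change = 40 - 25 = 15¢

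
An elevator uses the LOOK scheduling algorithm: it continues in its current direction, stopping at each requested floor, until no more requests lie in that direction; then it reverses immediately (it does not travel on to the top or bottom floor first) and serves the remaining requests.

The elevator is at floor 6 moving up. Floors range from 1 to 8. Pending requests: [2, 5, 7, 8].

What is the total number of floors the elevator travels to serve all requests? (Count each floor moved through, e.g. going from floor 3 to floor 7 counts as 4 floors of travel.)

Answer: 8

Derivation:
Start at floor 6 moving up, LOOK stop order: [7, 8, 5, 2]
  6 → 7: |7-6| = 1, total = 1
  7 → 8: |8-7| = 1, total = 2
  8 → 5: |5-8| = 3, total = 5
  5 → 2: |2-5| = 3, total = 8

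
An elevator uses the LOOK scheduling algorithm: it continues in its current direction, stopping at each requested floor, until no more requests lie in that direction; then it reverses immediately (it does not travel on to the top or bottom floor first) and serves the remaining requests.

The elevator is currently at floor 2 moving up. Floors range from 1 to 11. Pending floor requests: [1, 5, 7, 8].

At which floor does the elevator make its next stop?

Answer: 5

Derivation:
Current floor: 2, direction: up
Requests above: [5, 7, 8]
Requests below: [1]
Moving up and requests lie above → nearest above is min([5, 7, 8]) = 5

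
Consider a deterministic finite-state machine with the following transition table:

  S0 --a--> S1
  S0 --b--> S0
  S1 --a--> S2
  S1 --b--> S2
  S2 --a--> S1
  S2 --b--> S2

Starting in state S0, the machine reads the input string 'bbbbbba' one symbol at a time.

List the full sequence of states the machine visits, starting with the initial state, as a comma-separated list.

Start: S0
  read 'b': S0 --b--> S0
  read 'b': S0 --b--> S0
  read 'b': S0 --b--> S0
  read 'b': S0 --b--> S0
  read 'b': S0 --b--> S0
  read 'b': S0 --b--> S0
  read 'a': S0 --a--> S1

Answer: S0, S0, S0, S0, S0, S0, S0, S1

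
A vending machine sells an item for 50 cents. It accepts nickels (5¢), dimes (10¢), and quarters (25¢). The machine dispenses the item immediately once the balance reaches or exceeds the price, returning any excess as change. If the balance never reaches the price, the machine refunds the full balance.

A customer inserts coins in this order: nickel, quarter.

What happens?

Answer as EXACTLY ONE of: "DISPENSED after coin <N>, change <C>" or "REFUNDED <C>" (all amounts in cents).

Answer: REFUNDED 30

Derivation:
Price: 50¢
Coin 1 (nickel, 5¢): balance = 5¢
Coin 2 (quarter, 25¢): balance = 30¢
All coins inserted, balance 30¢ < price 50¢ → REFUND 30¢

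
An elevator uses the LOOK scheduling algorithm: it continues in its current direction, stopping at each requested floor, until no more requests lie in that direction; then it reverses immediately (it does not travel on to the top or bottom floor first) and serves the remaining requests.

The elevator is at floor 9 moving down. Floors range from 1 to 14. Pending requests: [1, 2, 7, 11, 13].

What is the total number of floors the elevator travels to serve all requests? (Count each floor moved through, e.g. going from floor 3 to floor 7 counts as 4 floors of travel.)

Answer: 20

Derivation:
Start at floor 9 moving down, LOOK stop order: [7, 2, 1, 11, 13]
  9 → 7: |7-9| = 2, total = 2
  7 → 2: |2-7| = 5, total = 7
  2 → 1: |1-2| = 1, total = 8
  1 → 11: |11-1| = 10, total = 18
  11 → 13: |13-11| = 2, total = 20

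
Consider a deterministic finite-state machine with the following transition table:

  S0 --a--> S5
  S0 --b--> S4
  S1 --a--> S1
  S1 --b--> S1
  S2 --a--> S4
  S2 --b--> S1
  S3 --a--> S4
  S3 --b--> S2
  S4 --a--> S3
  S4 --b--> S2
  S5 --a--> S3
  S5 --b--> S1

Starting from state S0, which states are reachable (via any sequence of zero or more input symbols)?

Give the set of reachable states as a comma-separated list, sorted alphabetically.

BFS from S0:
  visit S0: S0--a-->S5 (new), S0--b-->S4 (new)
  visit S5: S5--a-->S3 (new), S5--b-->S1 (new)
  visit S4: S4--a-->S3 (seen), S4--b-->S2 (new)
  visit S3: S3--a-->S4 (seen), S3--b-->S2 (seen)
  visit S1: S1--a-->S1 (seen), S1--b-->S1 (seen)
  visit S2: S2--a-->S4 (seen), S2--b-->S1 (seen)

Answer: S0, S1, S2, S3, S4, S5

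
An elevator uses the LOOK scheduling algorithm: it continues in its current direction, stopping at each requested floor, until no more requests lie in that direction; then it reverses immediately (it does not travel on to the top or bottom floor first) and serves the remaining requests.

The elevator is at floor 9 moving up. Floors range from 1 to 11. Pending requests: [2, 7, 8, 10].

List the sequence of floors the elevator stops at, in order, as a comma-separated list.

Answer: 10, 8, 7, 2

Derivation:
Current: 9, moving UP
Serve above first (ascending): [10]
Then reverse, serve below (descending): [8, 7, 2]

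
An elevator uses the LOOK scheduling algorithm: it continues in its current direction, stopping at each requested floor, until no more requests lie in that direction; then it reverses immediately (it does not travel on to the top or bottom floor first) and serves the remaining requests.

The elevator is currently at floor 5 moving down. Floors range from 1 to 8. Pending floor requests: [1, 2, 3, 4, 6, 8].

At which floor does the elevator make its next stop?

Answer: 4

Derivation:
Current floor: 5, direction: down
Requests above: [6, 8]
Requests below: [1, 2, 3, 4]
Moving down and requests lie below → nearest below is max([1, 2, 3, 4]) = 4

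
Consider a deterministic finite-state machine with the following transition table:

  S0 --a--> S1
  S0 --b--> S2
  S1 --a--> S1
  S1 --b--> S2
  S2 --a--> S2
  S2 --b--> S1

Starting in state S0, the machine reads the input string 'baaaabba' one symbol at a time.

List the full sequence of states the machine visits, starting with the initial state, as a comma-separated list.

Start: S0
  read 'b': S0 --b--> S2
  read 'a': S2 --a--> S2
  read 'a': S2 --a--> S2
  read 'a': S2 --a--> S2
  read 'a': S2 --a--> S2
  read 'b': S2 --b--> S1
  read 'b': S1 --b--> S2
  read 'a': S2 --a--> S2

Answer: S0, S2, S2, S2, S2, S2, S1, S2, S2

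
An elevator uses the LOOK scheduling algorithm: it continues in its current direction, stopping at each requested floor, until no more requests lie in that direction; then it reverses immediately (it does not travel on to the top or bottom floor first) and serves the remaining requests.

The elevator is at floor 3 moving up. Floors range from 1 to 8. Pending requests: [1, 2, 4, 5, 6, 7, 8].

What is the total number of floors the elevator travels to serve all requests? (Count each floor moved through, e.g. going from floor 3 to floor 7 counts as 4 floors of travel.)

Start at floor 3 moving up, LOOK stop order: [4, 5, 6, 7, 8, 2, 1]
  3 → 4: |4-3| = 1, total = 1
  4 → 5: |5-4| = 1, total = 2
  5 → 6: |6-5| = 1, total = 3
  6 → 7: |7-6| = 1, total = 4
  7 → 8: |8-7| = 1, total = 5
  8 → 2: |2-8| = 6, total = 11
  2 → 1: |1-2| = 1, total = 12

Answer: 12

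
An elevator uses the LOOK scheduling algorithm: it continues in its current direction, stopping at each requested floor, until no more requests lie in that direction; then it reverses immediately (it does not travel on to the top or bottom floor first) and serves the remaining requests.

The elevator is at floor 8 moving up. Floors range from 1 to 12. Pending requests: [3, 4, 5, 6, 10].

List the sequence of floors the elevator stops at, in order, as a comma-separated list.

Current: 8, moving UP
Serve above first (ascending): [10]
Then reverse, serve below (descending): [6, 5, 4, 3]

Answer: 10, 6, 5, 4, 3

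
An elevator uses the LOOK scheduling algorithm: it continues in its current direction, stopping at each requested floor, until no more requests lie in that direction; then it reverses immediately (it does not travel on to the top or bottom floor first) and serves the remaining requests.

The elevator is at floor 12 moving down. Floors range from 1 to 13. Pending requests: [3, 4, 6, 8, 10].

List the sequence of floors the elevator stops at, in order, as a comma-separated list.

Current: 12, moving DOWN
Serve below first (descending): [10, 8, 6, 4, 3]
Then reverse, serve above (ascending): []

Answer: 10, 8, 6, 4, 3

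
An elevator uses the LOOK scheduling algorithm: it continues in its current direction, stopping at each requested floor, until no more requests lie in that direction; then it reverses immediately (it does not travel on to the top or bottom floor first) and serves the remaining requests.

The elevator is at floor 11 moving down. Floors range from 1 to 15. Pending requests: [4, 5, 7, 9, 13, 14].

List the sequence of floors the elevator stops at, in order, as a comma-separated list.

Answer: 9, 7, 5, 4, 13, 14

Derivation:
Current: 11, moving DOWN
Serve below first (descending): [9, 7, 5, 4]
Then reverse, serve above (ascending): [13, 14]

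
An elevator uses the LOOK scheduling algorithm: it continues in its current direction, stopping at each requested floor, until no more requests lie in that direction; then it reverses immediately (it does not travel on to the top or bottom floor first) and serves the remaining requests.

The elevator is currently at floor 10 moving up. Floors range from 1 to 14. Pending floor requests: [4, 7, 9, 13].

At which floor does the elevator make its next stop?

Current floor: 10, direction: up
Requests above: [13]
Requests below: [4, 7, 9]
Moving up and requests lie above → nearest above is min([13]) = 13

Answer: 13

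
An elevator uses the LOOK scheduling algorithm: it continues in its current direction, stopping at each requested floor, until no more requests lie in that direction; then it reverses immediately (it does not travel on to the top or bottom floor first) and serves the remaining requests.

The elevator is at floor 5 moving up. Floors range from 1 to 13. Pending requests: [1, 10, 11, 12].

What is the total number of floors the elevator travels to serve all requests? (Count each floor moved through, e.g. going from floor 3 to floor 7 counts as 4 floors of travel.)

Start at floor 5 moving up, LOOK stop order: [10, 11, 12, 1]
  5 → 10: |10-5| = 5, total = 5
  10 → 11: |11-10| = 1, total = 6
  11 → 12: |12-11| = 1, total = 7
  12 → 1: |1-12| = 11, total = 18

Answer: 18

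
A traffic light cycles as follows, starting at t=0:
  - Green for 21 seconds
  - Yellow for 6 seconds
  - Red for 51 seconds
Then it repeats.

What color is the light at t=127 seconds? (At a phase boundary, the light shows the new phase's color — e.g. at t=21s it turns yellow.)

Answer: red

Derivation:
Cycle length = 21 + 6 + 51 = 78s
t = 127, phase_t = 127 mod 78 = 49
49 >= 27 → RED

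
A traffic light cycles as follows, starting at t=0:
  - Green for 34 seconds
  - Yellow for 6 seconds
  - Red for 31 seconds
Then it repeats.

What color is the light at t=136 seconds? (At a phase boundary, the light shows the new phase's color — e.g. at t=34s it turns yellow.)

Cycle length = 34 + 6 + 31 = 71s
t = 136, phase_t = 136 mod 71 = 65
65 >= 40 → RED

Answer: red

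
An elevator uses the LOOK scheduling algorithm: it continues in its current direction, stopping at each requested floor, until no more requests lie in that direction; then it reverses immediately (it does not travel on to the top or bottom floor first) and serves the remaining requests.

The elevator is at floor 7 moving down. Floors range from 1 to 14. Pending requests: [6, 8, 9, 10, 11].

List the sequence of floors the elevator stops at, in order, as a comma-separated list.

Answer: 6, 8, 9, 10, 11

Derivation:
Current: 7, moving DOWN
Serve below first (descending): [6]
Then reverse, serve above (ascending): [8, 9, 10, 11]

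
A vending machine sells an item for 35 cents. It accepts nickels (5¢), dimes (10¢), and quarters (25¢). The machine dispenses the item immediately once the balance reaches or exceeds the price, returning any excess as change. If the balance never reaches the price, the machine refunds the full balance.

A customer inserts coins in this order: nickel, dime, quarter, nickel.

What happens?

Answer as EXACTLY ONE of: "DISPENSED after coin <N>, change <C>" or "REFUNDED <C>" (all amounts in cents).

Answer: DISPENSED after coin 3, change 5

Derivation:
Price: 35¢
Coin 1 (nickel, 5¢): balance = 5¢
Coin 2 (dime, 10¢): balance = 15¢
Coin 3 (quarter, 25¢): balance = 40¢
  → balance >= price → DISPENSE, change = 40 - 35 = 5¢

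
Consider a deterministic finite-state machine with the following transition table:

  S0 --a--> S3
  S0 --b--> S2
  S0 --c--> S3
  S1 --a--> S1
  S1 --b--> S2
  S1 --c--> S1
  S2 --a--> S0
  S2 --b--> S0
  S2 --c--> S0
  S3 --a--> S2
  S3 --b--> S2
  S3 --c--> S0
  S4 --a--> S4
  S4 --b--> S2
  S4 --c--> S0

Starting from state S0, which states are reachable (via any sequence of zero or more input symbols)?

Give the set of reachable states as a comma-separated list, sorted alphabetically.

Answer: S0, S2, S3

Derivation:
BFS from S0:
  visit S0: S0--a-->S3 (new), S0--b-->S2 (new), S0--c-->S3 (seen)
  visit S3: S3--a-->S2 (seen), S3--b-->S2 (seen), S3--c-->S0 (seen)
  visit S2: S2--a-->S0 (seen), S2--b-->S0 (seen), S2--c-->S0 (seen)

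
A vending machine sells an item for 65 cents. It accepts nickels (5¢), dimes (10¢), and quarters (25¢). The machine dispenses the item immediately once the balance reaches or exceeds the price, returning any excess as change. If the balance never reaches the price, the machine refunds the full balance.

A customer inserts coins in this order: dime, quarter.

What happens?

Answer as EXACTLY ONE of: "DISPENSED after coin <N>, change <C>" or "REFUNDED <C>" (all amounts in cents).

Answer: REFUNDED 35

Derivation:
Price: 65¢
Coin 1 (dime, 10¢): balance = 10¢
Coin 2 (quarter, 25¢): balance = 35¢
All coins inserted, balance 35¢ < price 65¢ → REFUND 35¢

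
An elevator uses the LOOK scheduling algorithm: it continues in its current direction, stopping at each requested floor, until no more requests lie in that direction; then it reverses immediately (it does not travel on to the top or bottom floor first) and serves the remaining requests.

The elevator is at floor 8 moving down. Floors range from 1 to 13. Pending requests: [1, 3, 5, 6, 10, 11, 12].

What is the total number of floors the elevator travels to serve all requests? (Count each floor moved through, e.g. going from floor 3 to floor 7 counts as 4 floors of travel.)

Start at floor 8 moving down, LOOK stop order: [6, 5, 3, 1, 10, 11, 12]
  8 → 6: |6-8| = 2, total = 2
  6 → 5: |5-6| = 1, total = 3
  5 → 3: |3-5| = 2, total = 5
  3 → 1: |1-3| = 2, total = 7
  1 → 10: |10-1| = 9, total = 16
  10 → 11: |11-10| = 1, total = 17
  11 → 12: |12-11| = 1, total = 18

Answer: 18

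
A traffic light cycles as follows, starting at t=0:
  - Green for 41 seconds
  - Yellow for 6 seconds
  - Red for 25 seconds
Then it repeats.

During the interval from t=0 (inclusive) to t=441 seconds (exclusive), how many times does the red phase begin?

Cycle = 41+6+25 = 72s
red phase starts at t = k*72 + 47 for k=0,1,2,...
Need k*72+47 < 441 → k < 5.472
k ∈ {0, ..., 5} → 6 starts

Answer: 6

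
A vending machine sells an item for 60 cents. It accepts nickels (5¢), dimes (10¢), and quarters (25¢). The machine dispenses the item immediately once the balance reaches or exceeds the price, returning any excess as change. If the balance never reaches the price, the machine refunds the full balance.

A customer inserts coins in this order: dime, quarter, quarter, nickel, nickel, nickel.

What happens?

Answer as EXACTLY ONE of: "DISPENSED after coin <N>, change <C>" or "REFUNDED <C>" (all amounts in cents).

Price: 60¢
Coin 1 (dime, 10¢): balance = 10¢
Coin 2 (quarter, 25¢): balance = 35¢
Coin 3 (quarter, 25¢): balance = 60¢
  → balance >= price → DISPENSE, change = 60 - 60 = 0¢

Answer: DISPENSED after coin 3, change 0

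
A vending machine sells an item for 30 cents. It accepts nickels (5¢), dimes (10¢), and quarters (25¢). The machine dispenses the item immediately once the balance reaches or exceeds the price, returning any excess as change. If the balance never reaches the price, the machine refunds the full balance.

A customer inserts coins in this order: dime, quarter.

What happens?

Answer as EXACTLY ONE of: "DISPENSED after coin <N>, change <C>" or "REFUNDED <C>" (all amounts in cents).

Answer: DISPENSED after coin 2, change 5

Derivation:
Price: 30¢
Coin 1 (dime, 10¢): balance = 10¢
Coin 2 (quarter, 25¢): balance = 35¢
  → balance >= price → DISPENSE, change = 35 - 30 = 5¢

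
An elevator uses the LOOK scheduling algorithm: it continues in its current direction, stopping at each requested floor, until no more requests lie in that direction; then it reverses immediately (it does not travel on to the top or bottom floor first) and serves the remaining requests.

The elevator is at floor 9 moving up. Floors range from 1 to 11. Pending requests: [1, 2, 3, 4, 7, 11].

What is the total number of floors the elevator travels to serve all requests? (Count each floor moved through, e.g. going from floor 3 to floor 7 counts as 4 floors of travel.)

Start at floor 9 moving up, LOOK stop order: [11, 7, 4, 3, 2, 1]
  9 → 11: |11-9| = 2, total = 2
  11 → 7: |7-11| = 4, total = 6
  7 → 4: |4-7| = 3, total = 9
  4 → 3: |3-4| = 1, total = 10
  3 → 2: |2-3| = 1, total = 11
  2 → 1: |1-2| = 1, total = 12

Answer: 12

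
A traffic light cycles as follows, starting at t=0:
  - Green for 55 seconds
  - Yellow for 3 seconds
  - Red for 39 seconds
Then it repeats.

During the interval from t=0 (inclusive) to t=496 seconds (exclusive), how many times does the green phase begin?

Answer: 6

Derivation:
Cycle = 55+3+39 = 97s
green phase starts at t = k*97 + 0 for k=0,1,2,...
Need k*97+0 < 496 → k < 5.113
k ∈ {0, ..., 5} → 6 starts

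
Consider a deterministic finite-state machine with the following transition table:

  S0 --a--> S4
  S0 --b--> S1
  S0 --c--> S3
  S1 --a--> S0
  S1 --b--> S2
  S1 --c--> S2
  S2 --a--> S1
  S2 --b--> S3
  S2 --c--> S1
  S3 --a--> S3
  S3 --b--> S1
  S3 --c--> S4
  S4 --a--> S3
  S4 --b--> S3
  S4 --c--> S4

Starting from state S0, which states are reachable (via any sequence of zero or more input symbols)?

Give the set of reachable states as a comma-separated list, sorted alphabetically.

BFS from S0:
  visit S0: S0--a-->S4 (new), S0--b-->S1 (new), S0--c-->S3 (new)
  visit S4: S4--a-->S3 (seen), S4--b-->S3 (seen), S4--c-->S4 (seen)
  visit S1: S1--a-->S0 (seen), S1--b-->S2 (new), S1--c-->S2 (seen)
  visit S3: S3--a-->S3 (seen), S3--b-->S1 (seen), S3--c-->S4 (seen)
  visit S2: S2--a-->S1 (seen), S2--b-->S3 (seen), S2--c-->S1 (seen)

Answer: S0, S1, S2, S3, S4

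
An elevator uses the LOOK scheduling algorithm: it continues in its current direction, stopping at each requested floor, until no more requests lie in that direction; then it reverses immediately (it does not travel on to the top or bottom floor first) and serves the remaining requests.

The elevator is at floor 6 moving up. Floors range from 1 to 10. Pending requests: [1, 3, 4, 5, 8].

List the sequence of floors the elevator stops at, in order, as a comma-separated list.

Answer: 8, 5, 4, 3, 1

Derivation:
Current: 6, moving UP
Serve above first (ascending): [8]
Then reverse, serve below (descending): [5, 4, 3, 1]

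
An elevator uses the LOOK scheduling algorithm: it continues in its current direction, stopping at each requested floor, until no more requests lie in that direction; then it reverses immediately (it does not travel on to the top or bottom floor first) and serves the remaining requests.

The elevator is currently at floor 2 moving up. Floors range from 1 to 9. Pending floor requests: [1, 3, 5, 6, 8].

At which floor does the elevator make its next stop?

Current floor: 2, direction: up
Requests above: [3, 5, 6, 8]
Requests below: [1]
Moving up and requests lie above → nearest above is min([3, 5, 6, 8]) = 3

Answer: 3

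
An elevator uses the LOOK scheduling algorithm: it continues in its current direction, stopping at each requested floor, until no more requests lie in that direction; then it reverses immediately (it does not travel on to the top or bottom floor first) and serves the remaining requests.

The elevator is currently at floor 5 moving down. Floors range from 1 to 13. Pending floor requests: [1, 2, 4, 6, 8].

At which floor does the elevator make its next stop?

Answer: 4

Derivation:
Current floor: 5, direction: down
Requests above: [6, 8]
Requests below: [1, 2, 4]
Moving down and requests lie below → nearest below is max([1, 2, 4]) = 4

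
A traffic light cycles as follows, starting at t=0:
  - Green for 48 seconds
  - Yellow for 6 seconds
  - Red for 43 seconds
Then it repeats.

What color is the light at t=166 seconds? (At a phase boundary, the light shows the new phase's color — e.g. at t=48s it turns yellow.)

Cycle length = 48 + 6 + 43 = 97s
t = 166, phase_t = 166 mod 97 = 69
69 >= 54 → RED

Answer: red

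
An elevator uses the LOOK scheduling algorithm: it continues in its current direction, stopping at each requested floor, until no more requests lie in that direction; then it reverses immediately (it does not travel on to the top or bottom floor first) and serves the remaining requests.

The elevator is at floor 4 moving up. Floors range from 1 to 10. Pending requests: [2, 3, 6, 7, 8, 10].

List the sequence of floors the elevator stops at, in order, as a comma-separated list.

Current: 4, moving UP
Serve above first (ascending): [6, 7, 8, 10]
Then reverse, serve below (descending): [3, 2]

Answer: 6, 7, 8, 10, 3, 2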